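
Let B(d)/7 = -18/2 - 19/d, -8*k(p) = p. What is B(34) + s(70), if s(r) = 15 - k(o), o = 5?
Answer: -6975/136 ≈ -51.287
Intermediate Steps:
k(p) = -p/8
B(d) = -63 - 133/d (B(d) = 7*(-18/2 - 19/d) = 7*(-18*½ - 19/d) = 7*(-9 - 19/d) = -63 - 133/d)
s(r) = 125/8 (s(r) = 15 - (-1)*5/8 = 15 - 1*(-5/8) = 15 + 5/8 = 125/8)
B(34) + s(70) = (-63 - 133/34) + 125/8 = -2275/34 + 125/8 = -6975/136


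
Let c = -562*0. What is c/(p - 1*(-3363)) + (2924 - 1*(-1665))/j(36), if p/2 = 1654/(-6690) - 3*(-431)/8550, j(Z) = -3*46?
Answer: -4589/138 ≈ -33.254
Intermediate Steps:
j(Z) = -138
c = 0
p = -20339/105925 (p = 2*(1654/(-6690) - 3*(-431)/8550) = 2*(1654*(-1/6690) + 1293*(1/8550)) = 2*(-827/3345 + 431/2850) = 2*(-20339/211850) = -20339/105925 ≈ -0.19201)
c/(p - 1*(-3363)) + (2924 - 1*(-1665))/j(36) = 0/(-20339/105925 - 1*(-3363)) + (2924 - 1*(-1665))/(-138) = 0/(-20339/105925 + 3363) + (2924 + 1665)*(-1/138) = 0/(356205436/105925) + 4589*(-1/138) = 0*(105925/356205436) - 4589/138 = 0 - 4589/138 = -4589/138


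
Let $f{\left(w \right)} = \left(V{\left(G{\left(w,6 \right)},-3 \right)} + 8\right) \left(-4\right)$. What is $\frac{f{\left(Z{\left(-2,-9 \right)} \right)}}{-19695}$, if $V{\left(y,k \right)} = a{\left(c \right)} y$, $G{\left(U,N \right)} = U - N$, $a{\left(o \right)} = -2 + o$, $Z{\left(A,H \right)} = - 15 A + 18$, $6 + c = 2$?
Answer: $- \frac{976}{19695} \approx -0.049556$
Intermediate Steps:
$c = -4$ ($c = -6 + 2 = -4$)
$Z{\left(A,H \right)} = 18 - 15 A$
$V{\left(y,k \right)} = - 6 y$ ($V{\left(y,k \right)} = \left(-2 - 4\right) y = - 6 y$)
$f{\left(w \right)} = -176 + 24 w$ ($f{\left(w \right)} = \left(- 6 \left(w - 6\right) + 8\right) \left(-4\right) = \left(- 6 \left(-6 + w\right) + 8\right) \left(-4\right) = \left(\left(36 - 6 w\right) + 8\right) \left(-4\right) = \left(44 - 6 w\right) \left(-4\right) = -176 + 24 w$)
$\frac{f{\left(Z{\left(-2,-9 \right)} \right)}}{-19695} = \frac{-176 + 24 \left(18 - -30\right)}{-19695} = \left(-176 + 24 \left(18 + 30\right)\right) \left(- \frac{1}{19695}\right) = \left(-176 + 24 \cdot 48\right) \left(- \frac{1}{19695}\right) = \left(-176 + 1152\right) \left(- \frac{1}{19695}\right) = 976 \left(- \frac{1}{19695}\right) = - \frac{976}{19695}$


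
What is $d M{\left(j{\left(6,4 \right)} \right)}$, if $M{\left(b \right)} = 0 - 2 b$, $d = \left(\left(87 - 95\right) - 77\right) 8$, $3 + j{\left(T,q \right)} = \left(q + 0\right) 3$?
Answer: $12240$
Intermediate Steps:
$j{\left(T,q \right)} = -3 + 3 q$ ($j{\left(T,q \right)} = -3 + \left(q + 0\right) 3 = -3 + q 3 = -3 + 3 q$)
$d = -680$ ($d = \left(-8 - 77\right) 8 = \left(-85\right) 8 = -680$)
$M{\left(b \right)} = - 2 b$
$d M{\left(j{\left(6,4 \right)} \right)} = - 680 \left(- 2 \left(-3 + 3 \cdot 4\right)\right) = - 680 \left(- 2 \left(-3 + 12\right)\right) = - 680 \left(\left(-2\right) 9\right) = \left(-680\right) \left(-18\right) = 12240$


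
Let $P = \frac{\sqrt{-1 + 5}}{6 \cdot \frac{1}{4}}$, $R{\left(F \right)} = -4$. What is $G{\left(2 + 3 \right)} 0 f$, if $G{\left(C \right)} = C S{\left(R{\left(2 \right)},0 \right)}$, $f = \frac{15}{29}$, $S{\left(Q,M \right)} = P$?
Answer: $0$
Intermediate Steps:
$P = \frac{4}{3}$ ($P = \frac{\sqrt{4}}{6 \cdot \frac{1}{4}} = \frac{2}{\frac{3}{2}} = 2 \cdot \frac{2}{3} = \frac{4}{3} \approx 1.3333$)
$S{\left(Q,M \right)} = \frac{4}{3}$
$f = \frac{15}{29}$ ($f = 15 \cdot \frac{1}{29} = \frac{15}{29} \approx 0.51724$)
$G{\left(C \right)} = \frac{4 C}{3}$ ($G{\left(C \right)} = C \frac{4}{3} = \frac{4 C}{3}$)
$G{\left(2 + 3 \right)} 0 f = \frac{4 \left(2 + 3\right)}{3} \cdot 0 \cdot \frac{15}{29} = \frac{4}{3} \cdot 5 \cdot 0 \cdot \frac{15}{29} = \frac{20}{3} \cdot 0 \cdot \frac{15}{29} = 0 \cdot \frac{15}{29} = 0$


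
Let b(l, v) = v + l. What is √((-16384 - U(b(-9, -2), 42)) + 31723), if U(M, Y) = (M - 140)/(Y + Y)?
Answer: √27061167/42 ≈ 123.86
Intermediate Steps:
b(l, v) = l + v
U(M, Y) = (-140 + M)/(2*Y) (U(M, Y) = (-140 + M)/((2*Y)) = (-140 + M)*(1/(2*Y)) = (-140 + M)/(2*Y))
√((-16384 - U(b(-9, -2), 42)) + 31723) = √((-16384 - (-140 + (-9 - 2))/(2*42)) + 31723) = √((-16384 - (-140 - 11)/(2*42)) + 31723) = √((-16384 - (-151)/(2*42)) + 31723) = √((-16384 - 1*(-151/84)) + 31723) = √((-16384 + 151/84) + 31723) = √(-1376105/84 + 31723) = √(1288627/84) = √27061167/42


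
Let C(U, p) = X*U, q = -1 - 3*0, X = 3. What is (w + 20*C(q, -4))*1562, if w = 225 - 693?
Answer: -824736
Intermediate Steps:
w = -468
q = -1 (q = -1 + 0 = -1)
C(U, p) = 3*U
(w + 20*C(q, -4))*1562 = (-468 + 20*(3*(-1)))*1562 = (-468 + 20*(-3))*1562 = (-468 - 60)*1562 = -528*1562 = -824736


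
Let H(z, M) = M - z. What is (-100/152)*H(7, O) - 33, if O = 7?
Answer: -33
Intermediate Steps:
(-100/152)*H(7, O) - 33 = (-100/152)*(7 - 1*7) - 33 = (-100*1/152)*(7 - 7) - 33 = -25/38*0 - 33 = 0 - 33 = -33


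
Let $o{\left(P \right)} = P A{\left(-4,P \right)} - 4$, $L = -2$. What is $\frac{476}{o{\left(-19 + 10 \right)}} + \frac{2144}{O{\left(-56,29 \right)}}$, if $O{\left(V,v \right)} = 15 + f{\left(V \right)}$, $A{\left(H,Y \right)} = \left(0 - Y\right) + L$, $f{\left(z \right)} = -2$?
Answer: $\frac{137460}{871} \approx 157.82$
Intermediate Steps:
$A{\left(H,Y \right)} = -2 - Y$ ($A{\left(H,Y \right)} = \left(0 - Y\right) - 2 = - Y - 2 = -2 - Y$)
$O{\left(V,v \right)} = 13$ ($O{\left(V,v \right)} = 15 - 2 = 13$)
$o{\left(P \right)} = -4 + P \left(-2 - P\right)$ ($o{\left(P \right)} = P \left(-2 - P\right) - 4 = -4 + P \left(-2 - P\right)$)
$\frac{476}{o{\left(-19 + 10 \right)}} + \frac{2144}{O{\left(-56,29 \right)}} = \frac{476}{-4 - \left(-19 + 10\right) \left(2 + \left(-19 + 10\right)\right)} + \frac{2144}{13} = \frac{476}{-4 - - 9 \left(2 - 9\right)} + 2144 \cdot \frac{1}{13} = \frac{476}{-4 - \left(-9\right) \left(-7\right)} + \frac{2144}{13} = \frac{476}{-4 - 63} + \frac{2144}{13} = \frac{476}{-67} + \frac{2144}{13} = 476 \left(- \frac{1}{67}\right) + \frac{2144}{13} = - \frac{476}{67} + \frac{2144}{13} = \frac{137460}{871}$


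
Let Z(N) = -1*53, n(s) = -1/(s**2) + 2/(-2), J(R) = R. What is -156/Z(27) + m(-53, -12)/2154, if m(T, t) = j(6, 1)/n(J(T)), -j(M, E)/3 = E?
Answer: 314891357/106931740 ≈ 2.9448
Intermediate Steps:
j(M, E) = -3*E
n(s) = -1 - 1/s**2 (n(s) = -1/s**2 + 2*(-1/2) = -1/s**2 - 1 = -1 - 1/s**2)
m(T, t) = -3/(-1 - 1/T**2) (m(T, t) = (-3*1)/(-1 - 1/T**2) = -3/(-1 - 1/T**2))
Z(N) = -53
-156/Z(27) + m(-53, -12)/2154 = -156/(-53) + (3*(-53)**2/(1 + (-53)**2))/2154 = -156*(-1/53) + (3*2809/(1 + 2809))*(1/2154) = 156/53 + (3*2809/2810)*(1/2154) = 156/53 + (3*2809*(1/2810))*(1/2154) = 156/53 + (8427/2810)*(1/2154) = 156/53 + 2809/2017580 = 314891357/106931740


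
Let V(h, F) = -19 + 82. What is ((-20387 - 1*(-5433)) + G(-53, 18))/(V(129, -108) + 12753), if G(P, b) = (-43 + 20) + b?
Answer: -14959/12816 ≈ -1.1672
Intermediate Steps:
V(h, F) = 63
G(P, b) = -23 + b
((-20387 - 1*(-5433)) + G(-53, 18))/(V(129, -108) + 12753) = ((-20387 - 1*(-5433)) + (-23 + 18))/(63 + 12753) = ((-20387 + 5433) - 5)/12816 = (-14954 - 5)*(1/12816) = -14959*1/12816 = -14959/12816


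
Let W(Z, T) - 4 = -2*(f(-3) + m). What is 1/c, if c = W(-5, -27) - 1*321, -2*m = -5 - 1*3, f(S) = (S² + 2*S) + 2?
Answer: -1/335 ≈ -0.0029851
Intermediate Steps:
f(S) = 2 + S² + 2*S
m = 4 (m = -(-5 - 1*3)/2 = -(-5 - 3)/2 = -½*(-8) = 4)
W(Z, T) = -14 (W(Z, T) = 4 - 2*((2 + (-3)² + 2*(-3)) + 4) = 4 - 2*((2 + 9 - 6) + 4) = 4 - 2*(5 + 4) = 4 - 2*9 = 4 - 18 = -14)
c = -335 (c = -14 - 1*321 = -14 - 321 = -335)
1/c = 1/(-335) = -1/335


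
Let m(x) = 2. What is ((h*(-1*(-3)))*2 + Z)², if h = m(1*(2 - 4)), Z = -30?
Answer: 324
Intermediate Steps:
h = 2
((h*(-1*(-3)))*2 + Z)² = ((2*(-1*(-3)))*2 - 30)² = ((2*3)*2 - 30)² = (6*2 - 30)² = (12 - 30)² = (-18)² = 324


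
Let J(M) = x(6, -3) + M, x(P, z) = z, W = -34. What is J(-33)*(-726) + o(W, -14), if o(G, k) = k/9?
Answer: 235210/9 ≈ 26134.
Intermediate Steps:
J(M) = -3 + M
o(G, k) = k/9 (o(G, k) = k*(1/9) = k/9)
J(-33)*(-726) + o(W, -14) = (-3 - 33)*(-726) + (1/9)*(-14) = -36*(-726) - 14/9 = 26136 - 14/9 = 235210/9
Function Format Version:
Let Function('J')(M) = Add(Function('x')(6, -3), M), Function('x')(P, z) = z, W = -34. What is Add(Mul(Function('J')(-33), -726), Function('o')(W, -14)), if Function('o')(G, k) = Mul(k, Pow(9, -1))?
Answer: Rational(235210, 9) ≈ 26134.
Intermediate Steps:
Function('J')(M) = Add(-3, M)
Function('o')(G, k) = Mul(Rational(1, 9), k) (Function('o')(G, k) = Mul(k, Rational(1, 9)) = Mul(Rational(1, 9), k))
Add(Mul(Function('J')(-33), -726), Function('o')(W, -14)) = Add(Mul(Add(-3, -33), -726), Mul(Rational(1, 9), -14)) = Add(Mul(-36, -726), Rational(-14, 9)) = Add(26136, Rational(-14, 9)) = Rational(235210, 9)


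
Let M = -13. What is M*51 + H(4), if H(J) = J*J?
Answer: -647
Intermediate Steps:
H(J) = J²
M*51 + H(4) = -13*51 + 4² = -663 + 16 = -647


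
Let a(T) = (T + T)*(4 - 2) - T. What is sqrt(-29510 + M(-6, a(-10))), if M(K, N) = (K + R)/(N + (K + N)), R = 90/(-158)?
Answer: I*sqrt(89138903766)/1738 ≈ 171.78*I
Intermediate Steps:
R = -45/79 (R = 90*(-1/158) = -45/79 ≈ -0.56962)
a(T) = 3*T (a(T) = (2*T)*2 - T = 4*T - T = 3*T)
M(K, N) = (-45/79 + K)/(K + 2*N) (M(K, N) = (K - 45/79)/(N + (K + N)) = (-45/79 + K)/(K + 2*N))
sqrt(-29510 + M(-6, a(-10))) = sqrt(-29510 + (-45/79 - 6)/(-6 + 2*(3*(-10)))) = sqrt(-29510 - 519/79/(-6 + 2*(-30))) = sqrt(-29510 - 519/79/(-6 - 60)) = sqrt(-29510 - 519/79/(-66)) = sqrt(-29510 - 1/66*(-519/79)) = sqrt(-29510 + 173/1738) = sqrt(-51288207/1738) = I*sqrt(89138903766)/1738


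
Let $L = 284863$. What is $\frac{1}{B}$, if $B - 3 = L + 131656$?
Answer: $\frac{1}{416522} \approx 2.4008 \cdot 10^{-6}$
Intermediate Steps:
$B = 416522$ ($B = 3 + \left(284863 + 131656\right) = 3 + 416519 = 416522$)
$\frac{1}{B} = \frac{1}{416522}$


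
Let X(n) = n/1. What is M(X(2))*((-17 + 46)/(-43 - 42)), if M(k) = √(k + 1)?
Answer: -29*√3/85 ≈ -0.59093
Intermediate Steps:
X(n) = n (X(n) = n*1 = n)
M(k) = √(1 + k)
M(X(2))*((-17 + 46)/(-43 - 42)) = √(1 + 2)*((-17 + 46)/(-43 - 42)) = √3*(29/(-85)) = √3*(-1/85*29) = √3*(-29/85) = -29*√3/85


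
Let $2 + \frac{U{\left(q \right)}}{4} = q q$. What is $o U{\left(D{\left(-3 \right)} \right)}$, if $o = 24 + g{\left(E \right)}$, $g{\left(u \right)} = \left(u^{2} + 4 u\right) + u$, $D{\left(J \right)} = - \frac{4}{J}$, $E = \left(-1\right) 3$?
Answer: $-16$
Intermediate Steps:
$E = -3$
$g{\left(u \right)} = u^{2} + 5 u$
$U{\left(q \right)} = -8 + 4 q^{2}$ ($U{\left(q \right)} = -8 + 4 q q = -8 + 4 q^{2}$)
$o = 18$ ($o = 24 - 3 \left(5 - 3\right) = 24 - 6 = 18$)
$o U{\left(D{\left(-3 \right)} \right)} = 18 \left(-8 + 4 \left(- \frac{4}{-3}\right)^{2}\right) = 18 \left(-8 + 4 \left(\left(-4\right) \left(- \frac{1}{3}\right)\right)^{2}\right) = 18 \left(-8 + 4 \left(\frac{4}{3}\right)^{2}\right) = 18 \left(-8 + 4 \cdot \frac{16}{9}\right) = 18 \left(-8 + \frac{64}{9}\right) = 18 \left(- \frac{8}{9}\right) = -16$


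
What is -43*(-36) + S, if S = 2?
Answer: 1550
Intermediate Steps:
-43*(-36) + S = -43*(-36) + 2 = 1548 + 2 = 1550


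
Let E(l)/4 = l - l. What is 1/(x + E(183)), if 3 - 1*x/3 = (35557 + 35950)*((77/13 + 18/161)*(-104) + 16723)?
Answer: -7/24169568022 ≈ -2.8962e-10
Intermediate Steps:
E(l) = 0 (E(l) = 4*(l - l) = 4*0 = 0)
x = -24169568022/7 (x = 9 - 3*(35557 + 35950)*((77/13 + 18/161)*(-104) + 16723) = 9 - 214521*((77*(1/13) + 18*(1/161))*(-104) + 16723) = 9 - 214521*((77/13 + 18/161)*(-104) + 16723) = 9 - 214521*((12631/2093)*(-104) + 16723) = 9 - 214521*(-101048/161 + 16723) = 9 - 214521*2591355/161 = 9 - 3*8056522695/7 = 9 - 24169568085/7 = -24169568022/7 ≈ -3.4528e+9)
1/(x + E(183)) = 1/(-24169568022/7 + 0) = 1/(-24169568022/7) = -7/24169568022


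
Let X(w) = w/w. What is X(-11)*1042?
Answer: 1042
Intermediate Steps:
X(w) = 1
X(-11)*1042 = 1*1042 = 1042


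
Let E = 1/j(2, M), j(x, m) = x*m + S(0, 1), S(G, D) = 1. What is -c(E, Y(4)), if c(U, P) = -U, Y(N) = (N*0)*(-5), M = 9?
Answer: 1/19 ≈ 0.052632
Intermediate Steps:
Y(N) = 0 (Y(N) = 0*(-5) = 0)
j(x, m) = 1 + m*x (j(x, m) = x*m + 1 = m*x + 1 = 1 + m*x)
E = 1/19 (E = 1/(1 + 9*2) = 1/(1 + 18) = 1/19 ≈ 0.052632)
-c(E, Y(4)) = -(-1)/19 = -1*(-1/19) = 1/19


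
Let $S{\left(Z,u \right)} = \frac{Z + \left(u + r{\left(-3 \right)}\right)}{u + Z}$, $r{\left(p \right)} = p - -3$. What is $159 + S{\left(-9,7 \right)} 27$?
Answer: $186$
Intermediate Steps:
$r{\left(p \right)} = 3 + p$ ($r{\left(p \right)} = p + 3 = 3 + p$)
$S{\left(Z,u \right)} = 1$ ($S{\left(Z,u \right)} = \frac{Z + \left(u + \left(3 - 3\right)\right)}{u + Z} = \frac{Z + \left(u + 0\right)}{Z + u} = \frac{Z + u}{Z + u} = 1$)
$159 + S{\left(-9,7 \right)} 27 = 159 + 1 \cdot 27 = 159 + 27 = 186$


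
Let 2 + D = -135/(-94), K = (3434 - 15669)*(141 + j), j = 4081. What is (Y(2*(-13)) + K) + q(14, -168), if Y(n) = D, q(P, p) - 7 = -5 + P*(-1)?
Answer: -4855681161/94 ≈ -5.1656e+7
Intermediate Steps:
q(P, p) = 2 - P (q(P, p) = 7 + (-5 + P*(-1)) = 7 + (-5 - P) = 2 - P)
K = -51656170 (K = (3434 - 15669)*(141 + 4081) = -12235*4222 = -51656170)
D = -53/94 (D = -2 - 135/(-94) = -2 - 135*(-1/94) = -2 + 135/94 = -53/94 ≈ -0.56383)
Y(n) = -53/94
(Y(2*(-13)) + K) + q(14, -168) = (-53/94 - 51656170) + (2 - 1*14) = -4855680033/94 + (2 - 14) = -4855680033/94 - 12 = -4855681161/94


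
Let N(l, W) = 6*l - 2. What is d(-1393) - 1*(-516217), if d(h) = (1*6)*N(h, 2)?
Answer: 466057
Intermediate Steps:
N(l, W) = -2 + 6*l
d(h) = -12 + 36*h (d(h) = (1*6)*(-2 + 6*h) = 6*(-2 + 6*h) = -12 + 36*h)
d(-1393) - 1*(-516217) = (-12 + 36*(-1393)) - 1*(-516217) = (-12 - 50148) + 516217 = -50160 + 516217 = 466057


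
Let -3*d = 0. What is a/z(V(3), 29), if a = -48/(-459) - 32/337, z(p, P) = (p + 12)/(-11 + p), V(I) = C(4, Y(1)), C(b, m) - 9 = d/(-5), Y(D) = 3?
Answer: -992/1082781 ≈ -0.00091616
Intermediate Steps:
d = 0 (d = -⅓*0 = 0)
C(b, m) = 9 (C(b, m) = 9 + 0/(-5) = 9 + 0*(-⅕) = 9 + 0 = 9)
V(I) = 9
z(p, P) = (12 + p)/(-11 + p)
a = 496/51561 (a = -48*(-1/459) - 32*1/337 = 16/153 - 32/337 = 496/51561 ≈ 0.0096197)
a/z(V(3), 29) = 496/(51561*(((12 + 9)/(-11 + 9)))) = 496/(51561*((21/(-2)))) = 496/(51561*((-½*21))) = 496/(51561*(-21/2)) = (496/51561)*(-2/21) = -992/1082781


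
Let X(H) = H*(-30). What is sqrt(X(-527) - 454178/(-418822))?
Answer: sqrt(693362961955589)/209411 ≈ 125.74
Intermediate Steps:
X(H) = -30*H
sqrt(X(-527) - 454178/(-418822)) = sqrt(-30*(-527) - 454178/(-418822)) = sqrt(15810 - 454178*(-1/418822)) = sqrt(15810 + 227089/209411) = sqrt(3311014999/209411) = sqrt(693362961955589)/209411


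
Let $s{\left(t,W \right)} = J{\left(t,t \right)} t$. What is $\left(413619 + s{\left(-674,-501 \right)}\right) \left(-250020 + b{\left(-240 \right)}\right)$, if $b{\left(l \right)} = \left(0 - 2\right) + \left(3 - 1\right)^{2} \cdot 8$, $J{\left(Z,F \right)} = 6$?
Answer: $-102389654250$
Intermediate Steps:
$s{\left(t,W \right)} = 6 t$
$b{\left(l \right)} = 30$ ($b{\left(l \right)} = \left(0 - 2\right) + 2^{2} \cdot 8 = -2 + 4 \cdot 8 = -2 + 32 = 30$)
$\left(413619 + s{\left(-674,-501 \right)}\right) \left(-250020 + b{\left(-240 \right)}\right) = \left(413619 + 6 \left(-674\right)\right) \left(-250020 + 30\right) = \left(413619 - 4044\right) \left(-249990\right) = 409575 \left(-249990\right) = -102389654250$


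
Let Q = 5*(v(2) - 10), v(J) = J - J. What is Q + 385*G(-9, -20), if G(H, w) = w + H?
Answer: -11215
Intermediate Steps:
v(J) = 0
G(H, w) = H + w
Q = -50 (Q = 5*(0 - 10) = 5*(-10) = -50)
Q + 385*G(-9, -20) = -50 + 385*(-9 - 20) = -50 + 385*(-29) = -50 - 11165 = -11215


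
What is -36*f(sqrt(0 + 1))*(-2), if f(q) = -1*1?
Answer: -72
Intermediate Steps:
f(q) = -1
-36*f(sqrt(0 + 1))*(-2) = -36*(-1)*(-2) = 36*(-2) = -72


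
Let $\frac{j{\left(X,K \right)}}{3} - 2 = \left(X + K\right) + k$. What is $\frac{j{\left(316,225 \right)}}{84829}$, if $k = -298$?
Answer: $\frac{735}{84829} \approx 0.0086645$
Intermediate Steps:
$j{\left(X,K \right)} = -888 + 3 K + 3 X$ ($j{\left(X,K \right)} = 6 + 3 \left(\left(X + K\right) - 298\right) = 6 + 3 \left(\left(K + X\right) - 298\right) = 6 + 3 \left(-298 + K + X\right) = 6 + \left(-894 + 3 K + 3 X\right) = -888 + 3 K + 3 X$)
$\frac{j{\left(316,225 \right)}}{84829} = \frac{-888 + 3 \cdot 225 + 3 \cdot 316}{84829} = \left(-888 + 675 + 948\right) \frac{1}{84829} = 735 \cdot \frac{1}{84829} = \frac{735}{84829}$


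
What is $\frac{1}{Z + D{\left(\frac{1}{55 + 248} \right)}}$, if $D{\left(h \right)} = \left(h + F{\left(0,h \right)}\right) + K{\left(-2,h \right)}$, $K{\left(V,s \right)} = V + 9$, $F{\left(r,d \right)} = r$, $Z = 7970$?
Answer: $\frac{303}{2417032} \approx 0.00012536$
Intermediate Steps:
$K{\left(V,s \right)} = 9 + V$
$D{\left(h \right)} = 7 + h$ ($D{\left(h \right)} = \left(h + 0\right) + \left(9 - 2\right) = h + 7 = 7 + h$)
$\frac{1}{Z + D{\left(\frac{1}{55 + 248} \right)}} = \frac{1}{7970 + \left(7 + \frac{1}{55 + 248}\right)} = \frac{1}{7970 + \left(7 + \frac{1}{303}\right)} = \frac{1}{7970 + \frac{2122}{303}} = \frac{1}{\frac{2417032}{303}} = \frac{303}{2417032}$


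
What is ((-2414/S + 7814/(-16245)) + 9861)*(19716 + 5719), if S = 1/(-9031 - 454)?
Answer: 1892967001183247/3249 ≈ 5.8263e+11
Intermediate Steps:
S = -1/9485 (S = 1/(-9485) = -1/9485 ≈ -0.00010543)
((-2414/S + 7814/(-16245)) + 9861)*(19716 + 5719) = ((-2414/(-1/9485) + 7814/(-16245)) + 9861)*(19716 + 5719) = ((-2414*(-9485) + 7814*(-1/16245)) + 9861)*25435 = ((22896790 - 7814/16245) + 9861)*25435 = (371958345736/16245 + 9861)*25435 = (372118537681/16245)*25435 = 1892967001183247/3249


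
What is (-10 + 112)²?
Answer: 10404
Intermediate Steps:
(-10 + 112)² = 102² = 10404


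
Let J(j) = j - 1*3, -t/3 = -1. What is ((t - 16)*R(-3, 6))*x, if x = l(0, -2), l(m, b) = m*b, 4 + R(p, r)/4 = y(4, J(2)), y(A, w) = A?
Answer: 0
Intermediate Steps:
t = 3 (t = -3*(-1) = 3)
J(j) = -3 + j (J(j) = j - 3 = -3 + j)
R(p, r) = 0 (R(p, r) = -16 + 4*4 = -16 + 16 = 0)
l(m, b) = b*m
x = 0 (x = -2*0 = 0)
((t - 16)*R(-3, 6))*x = ((3 - 16)*0)*0 = -13*0*0 = 0*0 = 0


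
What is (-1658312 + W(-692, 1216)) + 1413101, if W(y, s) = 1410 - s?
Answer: -245017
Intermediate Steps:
(-1658312 + W(-692, 1216)) + 1413101 = (-1658312 + (1410 - 1*1216)) + 1413101 = (-1658312 + (1410 - 1216)) + 1413101 = (-1658312 + 194) + 1413101 = -1658118 + 1413101 = -245017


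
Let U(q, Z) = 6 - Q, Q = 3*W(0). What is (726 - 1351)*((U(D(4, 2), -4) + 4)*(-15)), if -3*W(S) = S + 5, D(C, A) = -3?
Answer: 140625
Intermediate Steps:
W(S) = -5/3 - S/3 (W(S) = -(S + 5)/3 = -(5 + S)/3 = -5/3 - S/3)
Q = -5 (Q = 3*(-5/3 - ⅓*0) = 3*(-5/3 + 0) = 3*(-5/3) = -5)
U(q, Z) = 11 (U(q, Z) = 6 - 1*(-5) = 6 + 5 = 11)
(726 - 1351)*((U(D(4, 2), -4) + 4)*(-15)) = (726 - 1351)*((11 + 4)*(-15)) = -9375*(-15) = -625*(-225) = 140625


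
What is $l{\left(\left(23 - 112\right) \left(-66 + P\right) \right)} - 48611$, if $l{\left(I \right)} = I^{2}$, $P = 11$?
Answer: $23912414$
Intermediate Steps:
$l{\left(\left(23 - 112\right) \left(-66 + P\right) \right)} - 48611 = \left(\left(23 - 112\right) \left(-66 + 11\right)\right)^{2} - 48611 = \left(\left(-89\right) \left(-55\right)\right)^{2} - 48611 = 4895^{2} - 48611 = 23961025 - 48611 = 23912414$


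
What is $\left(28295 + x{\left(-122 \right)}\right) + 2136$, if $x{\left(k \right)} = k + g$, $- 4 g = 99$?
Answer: $\frac{121137}{4} \approx 30284.0$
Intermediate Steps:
$g = - \frac{99}{4}$ ($g = \left(- \frac{1}{4}\right) 99 = - \frac{99}{4} \approx -24.75$)
$x{\left(k \right)} = - \frac{99}{4} + k$ ($x{\left(k \right)} = k - \frac{99}{4} = - \frac{99}{4} + k$)
$\left(28295 + x{\left(-122 \right)}\right) + 2136 = \left(28295 - \frac{587}{4}\right) + 2136 = \frac{112593}{4} + 2136 = \frac{121137}{4}$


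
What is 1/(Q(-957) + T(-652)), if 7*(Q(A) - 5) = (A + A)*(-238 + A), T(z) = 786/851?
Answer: 5957/1946468017 ≈ 3.0604e-6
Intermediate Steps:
T(z) = 786/851 (T(z) = 786*(1/851) = 786/851)
Q(A) = 5 + 2*A*(-238 + A)/7 (Q(A) = 5 + ((A + A)*(-238 + A))/7 = 5 + ((2*A)*(-238 + A))/7 = 5 + (2*A*(-238 + A))/7 = 5 + 2*A*(-238 + A)/7)
1/(Q(-957) + T(-652)) = 1/((5 - 68*(-957) + (2/7)*(-957)²) + 786/851) = 1/((5 + 65076 + (2/7)*915849) + 786/851) = 1/((5 + 65076 + 1831698/7) + 786/851) = 1/(2287265/7 + 786/851) = 1/(1946468017/5957) = 5957/1946468017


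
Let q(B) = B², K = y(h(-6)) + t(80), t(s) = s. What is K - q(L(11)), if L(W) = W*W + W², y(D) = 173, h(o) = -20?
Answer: -58311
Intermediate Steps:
L(W) = 2*W² (L(W) = W² + W² = 2*W²)
K = 253 (K = 173 + 80 = 253)
K - q(L(11)) = 253 - (2*11²)² = 253 - (2*121)² = 253 - 1*242² = 253 - 1*58564 = 253 - 58564 = -58311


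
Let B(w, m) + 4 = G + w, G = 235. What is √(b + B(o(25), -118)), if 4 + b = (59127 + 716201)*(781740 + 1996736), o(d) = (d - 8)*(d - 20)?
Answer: 2*√538557560110 ≈ 1.4677e+6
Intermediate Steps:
o(d) = (-20 + d)*(-8 + d) (o(d) = (-8 + d)*(-20 + d) = (-20 + d)*(-8 + d))
B(w, m) = 231 + w (B(w, m) = -4 + (235 + w) = 231 + w)
b = 2154230240124 (b = -4 + (59127 + 716201)*(781740 + 1996736) = -4 + 775328*2778476 = -4 + 2154230240128 = 2154230240124)
√(b + B(o(25), -118)) = √(2154230240124 + (231 + (160 + 25² - 28*25))) = √(2154230240124 + (231 + (160 + 625 - 700))) = √(2154230240124 + (231 + 85)) = √(2154230240124 + 316) = √2154230240440 = 2*√538557560110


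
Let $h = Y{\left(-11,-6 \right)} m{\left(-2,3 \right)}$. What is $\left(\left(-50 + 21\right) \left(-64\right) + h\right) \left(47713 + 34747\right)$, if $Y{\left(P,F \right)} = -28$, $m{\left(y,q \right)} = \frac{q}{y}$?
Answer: $156509080$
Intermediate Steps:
$h = 42$ ($h = - 28 \frac{3}{-2} = - 28 \cdot 3 \left(- \frac{1}{2}\right) = \left(-28\right) \left(- \frac{3}{2}\right) = 42$)
$\left(\left(-50 + 21\right) \left(-64\right) + h\right) \left(47713 + 34747\right) = \left(\left(-50 + 21\right) \left(-64\right) + 42\right) \left(47713 + 34747\right) = \left(\left(-29\right) \left(-64\right) + 42\right) 82460 = \left(1856 + 42\right) 82460 = 1898 \cdot 82460 = 156509080$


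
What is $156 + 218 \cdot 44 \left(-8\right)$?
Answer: $-76580$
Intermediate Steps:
$156 + 218 \cdot 44 \left(-8\right) = 156 + 218 \left(-352\right) = 156 - 76736 = -76580$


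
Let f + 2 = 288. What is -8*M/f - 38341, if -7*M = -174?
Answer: -38380037/1001 ≈ -38342.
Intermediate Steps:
f = 286 (f = -2 + 288 = 286)
M = 174/7 (M = -⅐*(-174) = 174/7 ≈ 24.857)
-8*M/f - 38341 = -1392/(7*286) - 38341 = -8*87/1001 - 38341 = -696/1001 - 38341 = -38380037/1001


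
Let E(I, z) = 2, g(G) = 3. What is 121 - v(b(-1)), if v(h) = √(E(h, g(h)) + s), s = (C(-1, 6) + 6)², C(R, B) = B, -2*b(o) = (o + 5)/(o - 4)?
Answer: 121 - √146 ≈ 108.92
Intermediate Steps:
b(o) = -(5 + o)/(2*(-4 + o)) (b(o) = -(o + 5)/(2*(o - 4)) = -(5 + o)/(2*(-4 + o)))
s = 144 (s = (6 + 6)² = 12² = 144)
v(h) = √146 (v(h) = √(2 + 144) = √146)
121 - v(b(-1)) = 121 - √146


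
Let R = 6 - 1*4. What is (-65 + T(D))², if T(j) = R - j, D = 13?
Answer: 5776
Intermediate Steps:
R = 2 (R = 6 - 4 = 2)
T(j) = 2 - j
(-65 + T(D))² = (-65 + (2 - 1*13))² = (-65 + (2 - 13))² = (-65 - 11)² = (-76)² = 5776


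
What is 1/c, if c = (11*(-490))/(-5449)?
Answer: 5449/5390 ≈ 1.0109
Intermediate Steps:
c = 5390/5449 (c = -5390*(-1/5449) = 5390/5449 ≈ 0.98917)
1/c = 1/(5390/5449) = 5449/5390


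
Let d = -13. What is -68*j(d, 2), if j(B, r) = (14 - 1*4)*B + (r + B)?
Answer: 9588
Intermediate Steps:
j(B, r) = r + 11*B (j(B, r) = (14 - 4)*B + (B + r) = 10*B + (B + r) = r + 11*B)
-68*j(d, 2) = -68*(2 + 11*(-13)) = -68*(2 - 143) = -68*(-141) = 9588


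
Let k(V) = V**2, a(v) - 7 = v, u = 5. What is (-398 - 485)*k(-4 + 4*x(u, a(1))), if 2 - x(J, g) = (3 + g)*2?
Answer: -6230448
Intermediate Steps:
a(v) = 7 + v
x(J, g) = -4 - 2*g (x(J, g) = 2 - (3 + g)*2 = 2 - (6 + 2*g) = 2 + (-6 - 2*g) = -4 - 2*g)
(-398 - 485)*k(-4 + 4*x(u, a(1))) = (-398 - 485)*(-4 + 4*(-4 - 2*(7 + 1)))**2 = -883*(-4 + 4*(-4 - 2*8))**2 = -883*(-4 + 4*(-4 - 16))**2 = -883*(-4 + 4*(-20))**2 = -883*(-4 - 80)**2 = -883*(-84)**2 = -883*7056 = -6230448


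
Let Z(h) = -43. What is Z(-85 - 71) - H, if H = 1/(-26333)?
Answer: -1132318/26333 ≈ -43.000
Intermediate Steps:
H = -1/26333 ≈ -3.7975e-5
Z(-85 - 71) - H = -43 - 1*(-1/26333) = -43 + 1/26333 = -1132318/26333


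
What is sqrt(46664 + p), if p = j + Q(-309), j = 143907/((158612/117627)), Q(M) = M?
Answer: sqrt(962767224601697)/79306 ≈ 391.25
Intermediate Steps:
j = 16927348689/158612 (j = 143907/((158612*(1/117627))) = 143907/(158612/117627) = 143907*(117627/158612) = 16927348689/158612 ≈ 1.0672e+5)
p = 16878337581/158612 (p = 16927348689/158612 - 309 = 16878337581/158612 ≈ 1.0641e+5)
sqrt(46664 + p) = sqrt(46664 + 16878337581/158612) = sqrt(24279807949/158612) = sqrt(962767224601697)/79306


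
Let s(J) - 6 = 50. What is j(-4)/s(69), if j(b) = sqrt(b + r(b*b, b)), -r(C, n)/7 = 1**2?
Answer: I*sqrt(11)/56 ≈ 0.059225*I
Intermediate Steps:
r(C, n) = -7 (r(C, n) = -7*1**2 = -7*1 = -7)
j(b) = sqrt(-7 + b) (j(b) = sqrt(b - 7) = sqrt(-7 + b))
s(J) = 56 (s(J) = 6 + 50 = 56)
j(-4)/s(69) = sqrt(-7 - 4)/56 = sqrt(-11)*(1/56) = (I*sqrt(11))*(1/56) = I*sqrt(11)/56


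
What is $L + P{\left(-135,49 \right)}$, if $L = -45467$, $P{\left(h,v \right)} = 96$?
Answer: $-45371$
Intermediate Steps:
$L + P{\left(-135,49 \right)} = -45467 + 96 = -45371$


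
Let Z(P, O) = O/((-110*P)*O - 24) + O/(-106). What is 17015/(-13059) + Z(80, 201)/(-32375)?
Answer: -382515404402219/293593490555400 ≈ -1.3029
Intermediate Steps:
Z(P, O) = -O/106 + O/(-24 - 110*O*P) (Z(P, O) = O/(-110*O*P - 24) + O*(-1/106) = O/(-24 - 110*O*P) - O/106 = -O/106 + O/(-24 - 110*O*P))
17015/(-13059) + Z(80, 201)/(-32375) = 17015/(-13059) - 5*201*(13 + 11*201*80)/(1272 + 5830*201*80)/(-32375) = 17015*(-1/13059) - 5*201*(13 + 176880)/(1272 + 93746400)*(-1/32375) = -17015/13059 - 5*201*176893/93747672*(-1/32375) = -17015/13059 - 5*201*1/93747672*176893*(-1/32375) = -17015/13059 - 59259155/31249224*(-1/32375) = -17015/13059 + 11851831/202338725400 = -382515404402219/293593490555400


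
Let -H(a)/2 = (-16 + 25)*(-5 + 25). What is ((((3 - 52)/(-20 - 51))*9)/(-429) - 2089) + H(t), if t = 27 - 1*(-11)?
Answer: -24864844/10153 ≈ -2449.0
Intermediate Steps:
t = 38 (t = 27 + 11 = 38)
H(a) = -360 (H(a) = -2*(-16 + 25)*(-5 + 25) = -18*20 = -2*180 = -360)
((((3 - 52)/(-20 - 51))*9)/(-429) - 2089) + H(t) = ((((3 - 52)/(-20 - 51))*9)/(-429) - 2089) - 360 = ((-49/(-71)*9)*(-1/429) - 2089) - 360 = ((-49*(-1/71)*9)*(-1/429) - 2089) - 360 = (((49/71)*9)*(-1/429) - 2089) - 360 = ((441/71)*(-1/429) - 2089) - 360 = (-147/10153 - 2089) - 360 = -21209764/10153 - 360 = -24864844/10153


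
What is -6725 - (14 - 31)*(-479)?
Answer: -14868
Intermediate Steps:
-6725 - (14 - 31)*(-479) = -6725 - (-17)*(-479) = -6725 - 1*8143 = -6725 - 8143 = -14868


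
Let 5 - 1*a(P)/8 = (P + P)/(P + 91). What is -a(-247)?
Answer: -44/3 ≈ -14.667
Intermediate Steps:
a(P) = 40 - 16*P/(91 + P) (a(P) = 40 - 8*(P + P)/(P + 91) = 40 - 8*2*P/(91 + P) = 40 - 16*P/(91 + P))
-a(-247) = -8*(455 + 3*(-247))/(91 - 247) = -8*(455 - 741)/(-156) = -8*(-1)*(-286)/156 = -1*44/3 = -44/3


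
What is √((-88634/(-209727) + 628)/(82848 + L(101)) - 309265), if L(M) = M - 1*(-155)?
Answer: I*√67931102643167295815/14820708 ≈ 556.12*I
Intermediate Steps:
L(M) = 155 + M (L(M) = M + 155 = 155 + M)
√((-88634/(-209727) + 628)/(82848 + L(101)) - 309265) = √((-88634/(-209727) + 628)/(82848 + (155 + 101)) - 309265) = √((-88634*(-1/209727) + 628)/(82848 + 256) - 309265) = √((12662/29961 + 628)/83104 - 309265) = √((18828170/29961)*(1/83104) - 309265) = √(9414085/1244939472 - 309265) = √(-385016196393995/1244939472) = I*√67931102643167295815/14820708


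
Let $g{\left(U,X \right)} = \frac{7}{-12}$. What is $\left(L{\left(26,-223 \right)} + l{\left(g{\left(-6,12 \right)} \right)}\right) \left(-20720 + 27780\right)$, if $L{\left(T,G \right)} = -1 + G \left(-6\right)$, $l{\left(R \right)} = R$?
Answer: $\frac{28305305}{3} \approx 9.4351 \cdot 10^{6}$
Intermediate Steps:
$g{\left(U,X \right)} = - \frac{7}{12}$ ($g{\left(U,X \right)} = 7 \left(- \frac{1}{12}\right) = - \frac{7}{12}$)
$L{\left(T,G \right)} = -1 - 6 G$
$\left(L{\left(26,-223 \right)} + l{\left(g{\left(-6,12 \right)} \right)}\right) \left(-20720 + 27780\right) = \left(\left(-1 - -1338\right) - \frac{7}{12}\right) \left(-20720 + 27780\right) = \left(\left(-1 + 1338\right) - \frac{7}{12}\right) 7060 = \left(1337 - \frac{7}{12}\right) 7060 = \frac{16037}{12} \cdot 7060 = \frac{28305305}{3}$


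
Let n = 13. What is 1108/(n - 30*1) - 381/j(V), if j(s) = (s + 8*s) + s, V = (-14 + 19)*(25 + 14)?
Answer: -722359/11050 ≈ -65.372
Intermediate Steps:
V = 195 (V = 5*39 = 195)
j(s) = 10*s (j(s) = 9*s + s = 10*s)
1108/(n - 30*1) - 381/j(V) = 1108/(13 - 30*1) - 381/(10*195) = 1108/(13 - 30) - 381/1950 = 1108/(-17) - 381*1/1950 = 1108*(-1/17) - 127/650 = -1108/17 - 127/650 = -722359/11050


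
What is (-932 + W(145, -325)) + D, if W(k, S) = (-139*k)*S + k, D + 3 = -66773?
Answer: 6482812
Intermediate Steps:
D = -66776 (D = -3 - 66773 = -66776)
W(k, S) = k - 139*S*k (W(k, S) = -139*S*k + k = k - 139*S*k)
(-932 + W(145, -325)) + D = (-932 + 145*(1 - 139*(-325))) - 66776 = (-932 + 145*(1 + 45175)) - 66776 = (-932 + 145*45176) - 66776 = (-932 + 6550520) - 66776 = 6549588 - 66776 = 6482812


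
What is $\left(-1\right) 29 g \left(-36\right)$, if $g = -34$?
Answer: $-35496$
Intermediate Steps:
$\left(-1\right) 29 g \left(-36\right) = \left(-1\right) 29 \left(-34\right) \left(-36\right) = \left(-29\right) \left(-34\right) \left(-36\right) = 986 \left(-36\right) = -35496$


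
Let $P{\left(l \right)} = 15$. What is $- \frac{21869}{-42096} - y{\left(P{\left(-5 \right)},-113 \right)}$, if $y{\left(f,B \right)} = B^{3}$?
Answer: $\frac{60740213981}{42096} \approx 1.4429 \cdot 10^{6}$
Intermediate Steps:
$- \frac{21869}{-42096} - y{\left(P{\left(-5 \right)},-113 \right)} = - \frac{21869}{-42096} - \left(-113\right)^{3} = \left(-21869\right) \left(- \frac{1}{42096}\right) - -1442897 = \frac{21869}{42096} + 1442897 = \frac{60740213981}{42096}$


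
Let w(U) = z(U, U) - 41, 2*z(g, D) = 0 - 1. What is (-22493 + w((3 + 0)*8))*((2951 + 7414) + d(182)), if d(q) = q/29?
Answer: -13555267923/58 ≈ -2.3371e+8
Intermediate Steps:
z(g, D) = -½ (z(g, D) = (0 - 1)/2 = (½)*(-1) = -½)
w(U) = -83/2 (w(U) = -½ - 41 = -83/2)
d(q) = q/29 (d(q) = q*(1/29) = q/29)
(-22493 + w((3 + 0)*8))*((2951 + 7414) + d(182)) = (-22493 - 83/2)*((2951 + 7414) + (1/29)*182) = -45069*(10365 + 182/29)/2 = -45069/2*300767/29 = -13555267923/58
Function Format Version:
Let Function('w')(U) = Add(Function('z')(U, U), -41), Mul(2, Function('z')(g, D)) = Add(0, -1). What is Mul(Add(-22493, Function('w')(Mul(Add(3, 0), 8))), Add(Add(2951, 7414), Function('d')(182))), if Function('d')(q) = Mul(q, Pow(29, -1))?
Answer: Rational(-13555267923, 58) ≈ -2.3371e+8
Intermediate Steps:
Function('z')(g, D) = Rational(-1, 2) (Function('z')(g, D) = Mul(Rational(1, 2), Add(0, -1)) = Mul(Rational(1, 2), -1) = Rational(-1, 2))
Function('w')(U) = Rational(-83, 2) (Function('w')(U) = Add(Rational(-1, 2), -41) = Rational(-83, 2))
Function('d')(q) = Mul(Rational(1, 29), q) (Function('d')(q) = Mul(q, Rational(1, 29)) = Mul(Rational(1, 29), q))
Mul(Add(-22493, Function('w')(Mul(Add(3, 0), 8))), Add(Add(2951, 7414), Function('d')(182))) = Mul(Add(-22493, Rational(-83, 2)), Add(Add(2951, 7414), Mul(Rational(1, 29), 182))) = Mul(Rational(-45069, 2), Add(10365, Rational(182, 29))) = Mul(Rational(-45069, 2), Rational(300767, 29)) = Rational(-13555267923, 58)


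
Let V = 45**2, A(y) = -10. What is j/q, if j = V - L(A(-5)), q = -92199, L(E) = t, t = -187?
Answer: -2212/92199 ≈ -0.023992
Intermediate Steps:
V = 2025
L(E) = -187
j = 2212 (j = 2025 - 1*(-187) = 2025 + 187 = 2212)
j/q = 2212/(-92199) = 2212*(-1/92199) = -2212/92199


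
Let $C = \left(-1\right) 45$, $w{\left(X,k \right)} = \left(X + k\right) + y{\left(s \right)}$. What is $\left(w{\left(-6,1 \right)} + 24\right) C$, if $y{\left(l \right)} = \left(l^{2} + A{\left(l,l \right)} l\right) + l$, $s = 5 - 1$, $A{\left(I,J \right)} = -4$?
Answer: $-1035$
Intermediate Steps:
$s = 4$ ($s = 5 - 1 = 4$)
$y{\left(l \right)} = l^{2} - 3 l$ ($y{\left(l \right)} = \left(l^{2} - 4 l\right) + l = l^{2} - 3 l$)
$w{\left(X,k \right)} = 4 + X + k$ ($w{\left(X,k \right)} = \left(X + k\right) + 4 \left(-3 + 4\right) = \left(X + k\right) + 4 \cdot 1 = \left(X + k\right) + 4 = 4 + X + k$)
$C = -45$
$\left(w{\left(-6,1 \right)} + 24\right) C = \left(\left(4 - 6 + 1\right) + 24\right) \left(-45\right) = \left(-1 + 24\right) \left(-45\right) = 23 \left(-45\right) = -1035$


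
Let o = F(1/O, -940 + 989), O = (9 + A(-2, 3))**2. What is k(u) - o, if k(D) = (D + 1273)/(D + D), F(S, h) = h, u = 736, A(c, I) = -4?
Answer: -70119/1472 ≈ -47.635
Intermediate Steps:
O = 25 (O = (9 - 4)**2 = 5**2 = 25)
o = 49 (o = -940 + 989 = 49)
k(D) = (1273 + D)/(2*D) (k(D) = (1273 + D)/((2*D)) = (1273 + D)*(1/(2*D)) = (1273 + D)/(2*D))
k(u) - o = (1/2)*(1273 + 736)/736 - 1*49 = (1/2)*(1/736)*2009 - 49 = 2009/1472 - 49 = -70119/1472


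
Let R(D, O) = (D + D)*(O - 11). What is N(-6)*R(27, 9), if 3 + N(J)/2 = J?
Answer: 1944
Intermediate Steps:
R(D, O) = 2*D*(-11 + O) (R(D, O) = (2*D)*(-11 + O) = 2*D*(-11 + O))
N(J) = -6 + 2*J
N(-6)*R(27, 9) = (-6 + 2*(-6))*(2*27*(-11 + 9)) = (-6 - 12)*(2*27*(-2)) = -18*(-108) = 1944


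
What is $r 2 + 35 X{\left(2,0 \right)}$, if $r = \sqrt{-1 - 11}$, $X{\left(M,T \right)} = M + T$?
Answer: $70 + 4 i \sqrt{3} \approx 70.0 + 6.9282 i$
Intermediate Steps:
$r = 2 i \sqrt{3}$ ($r = \sqrt{-12} = 2 i \sqrt{3} \approx 3.4641 i$)
$r 2 + 35 X{\left(2,0 \right)} = 2 i \sqrt{3} \cdot 2 + 35 \left(2 + 0\right) = 4 i \sqrt{3} + 35 \cdot 2 = 4 i \sqrt{3} + 70 = 70 + 4 i \sqrt{3}$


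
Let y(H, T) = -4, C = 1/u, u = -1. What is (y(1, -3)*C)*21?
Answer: 84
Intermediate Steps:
C = -1 (C = 1/(-1) = -1)
(y(1, -3)*C)*21 = -4*(-1)*21 = 4*21 = 84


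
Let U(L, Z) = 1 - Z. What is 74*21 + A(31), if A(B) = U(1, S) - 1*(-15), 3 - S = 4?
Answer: 1571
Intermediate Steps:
S = -1 (S = 3 - 1*4 = 3 - 4 = -1)
A(B) = 17 (A(B) = (1 - 1*(-1)) - 1*(-15) = (1 + 1) + 15 = 2 + 15 = 17)
74*21 + A(31) = 74*21 + 17 = 1554 + 17 = 1571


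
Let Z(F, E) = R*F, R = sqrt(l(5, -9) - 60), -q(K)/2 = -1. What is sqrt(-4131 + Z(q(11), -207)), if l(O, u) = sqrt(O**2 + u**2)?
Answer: sqrt(-4131 + 2*sqrt(-60 + sqrt(106))) ≈ 0.11 + 64.273*I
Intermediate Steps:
q(K) = 2 (q(K) = -2*(-1) = 2)
R = sqrt(-60 + sqrt(106)) (R = sqrt(sqrt(5**2 + (-9)**2) - 60) = sqrt(sqrt(25 + 81) - 60) = sqrt(sqrt(106) - 60) = sqrt(-60 + sqrt(106)) ≈ 7.0501*I)
Z(F, E) = F*sqrt(-60 + sqrt(106)) (Z(F, E) = sqrt(-60 + sqrt(106))*F = F*sqrt(-60 + sqrt(106)))
sqrt(-4131 + Z(q(11), -207)) = sqrt(-4131 + 2*sqrt(-60 + sqrt(106)))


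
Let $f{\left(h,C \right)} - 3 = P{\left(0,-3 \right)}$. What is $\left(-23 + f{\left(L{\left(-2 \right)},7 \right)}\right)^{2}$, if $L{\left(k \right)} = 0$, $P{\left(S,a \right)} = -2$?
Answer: $484$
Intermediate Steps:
$f{\left(h,C \right)} = 1$ ($f{\left(h,C \right)} = 3 - 2 = 1$)
$\left(-23 + f{\left(L{\left(-2 \right)},7 \right)}\right)^{2} = \left(-23 + 1\right)^{2} = \left(-22\right)^{2} = 484$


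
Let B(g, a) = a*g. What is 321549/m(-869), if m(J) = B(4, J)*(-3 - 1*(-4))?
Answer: -321549/3476 ≈ -92.505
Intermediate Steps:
m(J) = 4*J (m(J) = (J*4)*(-3 - 1*(-4)) = (4*J)*(-3 + 4) = (4*J)*1 = 4*J)
321549/m(-869) = 321549/((4*(-869))) = 321549/(-3476) = 321549*(-1/3476) = -321549/3476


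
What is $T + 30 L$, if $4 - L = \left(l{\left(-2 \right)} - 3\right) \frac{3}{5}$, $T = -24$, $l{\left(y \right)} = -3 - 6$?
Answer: $312$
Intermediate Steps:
$l{\left(y \right)} = -9$ ($l{\left(y \right)} = -3 - 6 = -9$)
$L = \frac{56}{5}$ ($L = 4 - \left(-9 - 3\right) \frac{3}{5} = 4 - - 12 \cdot 3 \cdot \frac{1}{5} = 4 - \left(-12\right) \frac{3}{5} = 4 - - \frac{36}{5} = 4 + \frac{36}{5} = \frac{56}{5} \approx 11.2$)
$T + 30 L = -24 + 30 \cdot \frac{56}{5} = -24 + 336 = 312$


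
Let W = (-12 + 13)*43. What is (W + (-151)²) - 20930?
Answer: 1914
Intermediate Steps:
W = 43 (W = 1*43 = 43)
(W + (-151)²) - 20930 = (43 + (-151)²) - 20930 = (43 + 22801) - 20930 = 22844 - 20930 = 1914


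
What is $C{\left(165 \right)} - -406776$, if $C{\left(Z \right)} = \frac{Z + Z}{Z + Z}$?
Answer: $406777$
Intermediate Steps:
$C{\left(Z \right)} = 1$ ($C{\left(Z \right)} = \frac{2 Z}{2 Z} = 2 Z \frac{1}{2 Z} = 1$)
$C{\left(165 \right)} - -406776 = 1 - -406776 = 1 + 406776 = 406777$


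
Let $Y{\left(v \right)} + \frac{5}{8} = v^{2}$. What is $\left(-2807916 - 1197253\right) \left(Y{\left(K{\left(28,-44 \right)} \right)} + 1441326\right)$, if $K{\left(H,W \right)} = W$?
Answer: $- \frac{46244045744379}{8} \approx -5.7805 \cdot 10^{12}$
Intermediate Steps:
$Y{\left(v \right)} = - \frac{5}{8} + v^{2}$
$\left(-2807916 - 1197253\right) \left(Y{\left(K{\left(28,-44 \right)} \right)} + 1441326\right) = \left(-2807916 - 1197253\right) \left(\left(- \frac{5}{8} + \left(-44\right)^{2}\right) + 1441326\right) = - 4005169 \left(\left(- \frac{5}{8} + 1936\right) + 1441326\right) = - 4005169 \left(\frac{15483}{8} + 1441326\right) = \left(-4005169\right) \frac{11546091}{8} = - \frac{46244045744379}{8}$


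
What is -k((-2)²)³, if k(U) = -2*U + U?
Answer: 64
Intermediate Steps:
k(U) = -U
-k((-2)²)³ = -(-1*(-2)²)³ = -(-1*4)³ = -1*(-4)³ = -1*(-64) = 64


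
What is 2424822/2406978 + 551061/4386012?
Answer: 664538338529/586501910652 ≈ 1.1331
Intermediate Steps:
2424822/2406978 + 551061/4386012 = 2424822*(1/2406978) + 551061*(1/4386012) = 404137/401163 + 183687/1462004 = 664538338529/586501910652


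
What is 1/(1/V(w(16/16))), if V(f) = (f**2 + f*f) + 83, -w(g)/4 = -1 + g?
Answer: 83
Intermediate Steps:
w(g) = 4 - 4*g (w(g) = -4*(-1 + g) = 4 - 4*g)
V(f) = 83 + 2*f**2 (V(f) = (f**2 + f**2) + 83 = 2*f**2 + 83 = 83 + 2*f**2)
1/(1/V(w(16/16))) = 1/(1/(83 + 2*(4 - 64/16)**2)) = 1/(1/(83 + 2*(4 - 4*1)**2)) = 1/(1/(83 + 2*(4 - 4)**2)) = 1/(1/(83 + 2*0**2)) = 1/(1/(83 + 2*0)) = 1/(1/(83 + 0)) = 1/(1/83) = 83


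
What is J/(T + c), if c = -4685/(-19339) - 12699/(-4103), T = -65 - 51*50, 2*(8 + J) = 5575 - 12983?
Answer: 294539467904/207229994439 ≈ 1.4213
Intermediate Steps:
J = -3712 (J = -8 + (5575 - 12983)/2 = -8 + (1/2)*(-7408) = -8 - 3704 = -3712)
T = -2615 (T = -65 - 2550 = -2615)
c = 264808516/79347917 (c = -4685*(-1/19339) - 12699*(-1/4103) = 4685/19339 + 12699/4103 = 264808516/79347917 ≈ 3.3373)
J/(T + c) = -3712/(-2615 + 264808516/79347917) = -3712/(-207229994439/79347917) = -3712*(-79347917/207229994439) = 294539467904/207229994439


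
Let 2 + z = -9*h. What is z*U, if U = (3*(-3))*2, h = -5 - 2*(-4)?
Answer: 522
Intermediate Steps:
h = 3 (h = -5 + 8 = 3)
U = -18 (U = -9*2 = -18)
z = -29 (z = -2 - 9*3 = -2 - 27 = -29)
z*U = -29*(-18) = 522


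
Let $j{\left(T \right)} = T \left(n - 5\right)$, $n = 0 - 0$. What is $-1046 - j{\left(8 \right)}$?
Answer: $-1006$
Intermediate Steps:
$n = 0$ ($n = 0 + 0 = 0$)
$j{\left(T \right)} = - 5 T$ ($j{\left(T \right)} = T \left(0 - 5\right) = T \left(-5\right) = - 5 T$)
$-1046 - j{\left(8 \right)} = -1046 - \left(-5\right) 8 = -1046 - -40 = -1046 + 40 = -1006$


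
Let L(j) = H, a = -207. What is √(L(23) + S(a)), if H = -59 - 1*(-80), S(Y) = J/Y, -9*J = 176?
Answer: √903877/207 ≈ 4.5929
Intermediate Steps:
J = -176/9 (J = -⅑*176 = -176/9 ≈ -19.556)
S(Y) = -176/(9*Y)
H = 21 (H = -59 + 80 = 21)
L(j) = 21
√(L(23) + S(a)) = √(21 - 176/9/(-207)) = √(21 - 176/9*(-1/207)) = √(21 + 176/1863) = √(39299/1863) = √903877/207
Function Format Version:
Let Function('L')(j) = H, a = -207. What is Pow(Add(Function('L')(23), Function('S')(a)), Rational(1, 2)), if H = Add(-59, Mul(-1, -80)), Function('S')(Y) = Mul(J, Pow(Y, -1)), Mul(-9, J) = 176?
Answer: Mul(Rational(1, 207), Pow(903877, Rational(1, 2))) ≈ 4.5929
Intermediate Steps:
J = Rational(-176, 9) (J = Mul(Rational(-1, 9), 176) = Rational(-176, 9) ≈ -19.556)
Function('S')(Y) = Mul(Rational(-176, 9), Pow(Y, -1))
H = 21 (H = Add(-59, 80) = 21)
Function('L')(j) = 21
Pow(Add(Function('L')(23), Function('S')(a)), Rational(1, 2)) = Pow(Add(21, Mul(Rational(-176, 9), Pow(-207, -1))), Rational(1, 2)) = Pow(Add(21, Mul(Rational(-176, 9), Rational(-1, 207))), Rational(1, 2)) = Pow(Add(21, Rational(176, 1863)), Rational(1, 2)) = Pow(Rational(39299, 1863), Rational(1, 2)) = Mul(Rational(1, 207), Pow(903877, Rational(1, 2)))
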